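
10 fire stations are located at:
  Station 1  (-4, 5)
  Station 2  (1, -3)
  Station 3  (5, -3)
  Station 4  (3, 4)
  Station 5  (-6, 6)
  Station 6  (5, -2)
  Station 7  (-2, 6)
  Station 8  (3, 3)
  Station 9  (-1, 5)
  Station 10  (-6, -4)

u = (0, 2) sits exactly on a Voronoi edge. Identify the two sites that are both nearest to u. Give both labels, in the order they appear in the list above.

Squared distances from u to each site:
d²(u, Station 1) = (0−(-4))² + (2−5)² = 16 + 9 = 25
d²(u, Station 2) = (0−1)² + (2−(-3))² = 1 + 25 = 26
d²(u, Station 3) = (0−5)² + (2−(-3))² = 25 + 25 = 50
d²(u, Station 4) = (0−3)² + (2−4)² = 9 + 4 = 13
d²(u, Station 5) = (0−(-6))² + (2−6)² = 36 + 16 = 52
d²(u, Station 6) = (0−5)² + (2−(-2))² = 25 + 16 = 41
d²(u, Station 7) = (0−(-2))² + (2−6)² = 4 + 16 = 20
d²(u, Station 8) = (0−3)² + (2−3)² = 9 + 1 = 10
d²(u, Station 9) = (0−(-1))² + (2−5)² = 1 + 9 = 10
d²(u, Station 10) = (0−(-6))² + (2−(-4))² = 36 + 36 = 72
u is equidistant from Station 8 and Station 9 (both at squared distance 10), and every other site is strictly farther — so u lies on the Station 8–Station 9 Voronoi edge.

Station 8 and Station 9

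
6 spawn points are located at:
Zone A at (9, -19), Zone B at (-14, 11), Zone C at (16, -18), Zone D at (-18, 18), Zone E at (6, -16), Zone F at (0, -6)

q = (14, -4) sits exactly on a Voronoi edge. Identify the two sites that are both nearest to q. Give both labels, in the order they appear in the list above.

Squared distances from q to each site:
d²(q, Zone A) = (14−9)² + (-4−(-19))² = 25 + 225 = 250
d²(q, Zone B) = (14−(-14))² + (-4−11)² = 784 + 225 = 1009
d²(q, Zone C) = (14−16)² + (-4−(-18))² = 4 + 196 = 200
d²(q, Zone D) = (14−(-18))² + (-4−18)² = 1024 + 484 = 1508
d²(q, Zone E) = (14−6)² + (-4−(-16))² = 64 + 144 = 208
d²(q, Zone F) = (14−0)² + (-4−(-6))² = 196 + 4 = 200
q is equidistant from Zone C and Zone F (both at squared distance 200), and every other site is strictly farther — so q lies on the Zone C–Zone F Voronoi edge.

Zone C and Zone F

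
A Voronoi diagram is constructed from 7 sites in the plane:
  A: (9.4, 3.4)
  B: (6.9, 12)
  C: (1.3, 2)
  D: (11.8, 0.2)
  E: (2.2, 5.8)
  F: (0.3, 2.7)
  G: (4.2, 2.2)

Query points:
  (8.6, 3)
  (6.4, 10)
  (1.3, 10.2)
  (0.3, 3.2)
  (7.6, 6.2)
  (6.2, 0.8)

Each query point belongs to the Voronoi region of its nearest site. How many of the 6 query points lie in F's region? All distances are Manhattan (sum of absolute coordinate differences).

1

(8.6, 3) — d to each: A:1.2, B:10.7, C:8.3, D:6, E:9.2, F:8.6, G:5.2 → nearest is A
(6.4, 10) — d to each: A:9.6, B:2.5, C:13.1, D:15.2, E:8.4, F:13.4, G:10 → nearest is B
(1.3, 10.2) — d to each: A:14.9, B:7.4, C:8.2, D:20.5, E:5.3, F:8.5, G:10.9 → nearest is E
(0.3, 3.2) — d to each: A:9.3, B:15.4, C:2.2, D:14.5, E:4.5, F:0.5, G:4.9 → nearest is F
(7.6, 6.2) — d to each: A:4.6, B:6.5, C:10.5, D:10.2, E:5.8, F:10.8, G:7.4 → nearest is A
(6.2, 0.8) — d to each: A:5.8, B:11.9, C:6.1, D:6.2, E:9, F:7.8, G:3.4 → nearest is G
1 of the 6 points has F as nearest.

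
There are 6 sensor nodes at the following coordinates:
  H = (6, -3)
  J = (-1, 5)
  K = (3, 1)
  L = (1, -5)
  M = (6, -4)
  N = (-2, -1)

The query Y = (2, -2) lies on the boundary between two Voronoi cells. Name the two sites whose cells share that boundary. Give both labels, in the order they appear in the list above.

K and L

Squared distances from Y to each site:
|YH|² = (2−6)² + (-2−(-3))² = 16 + 1 = 17
|YJ|² = (2−(-1))² + (-2−5)² = 9 + 49 = 58
|YK|² = (2−3)² + (-2−1)² = 1 + 9 = 10
|YL|² = (2−1)² + (-2−(-5))² = 1 + 9 = 10
|YM|² = (2−6)² + (-2−(-4))² = 16 + 4 = 20
|YN|² = (2−(-2))² + (-2−(-1))² = 16 + 1 = 17
Y is equidistant from K and L (both at squared distance 10), and every other site is strictly farther — so Y lies on the K–L Voronoi edge.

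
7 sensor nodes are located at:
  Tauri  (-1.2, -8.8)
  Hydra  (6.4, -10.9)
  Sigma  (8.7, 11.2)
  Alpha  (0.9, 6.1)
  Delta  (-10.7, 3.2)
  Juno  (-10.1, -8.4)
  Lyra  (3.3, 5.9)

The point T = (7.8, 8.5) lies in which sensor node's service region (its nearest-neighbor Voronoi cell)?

Sigma

Since √ is increasing, it suffices to compare squared distances:
d²(T, Tauri) = (7.8−(-1.2))² + (8.5−(-8.8))² = 81 + 299.29 = 380.29
d²(T, Hydra) = (7.8−6.4)² + (8.5−(-10.9))² = 1.96 + 376.36 = 378.32
d²(T, Sigma) = (7.8−8.7)² + (8.5−11.2)² = 0.81 + 7.29 = 8.1
d²(T, Alpha) = (7.8−0.9)² + (8.5−6.1)² = 47.61 + 5.76 = 53.37
d²(T, Delta) = (7.8−(-10.7))² + (8.5−3.2)² = 342.25 + 28.09 = 370.34
d²(T, Juno) = (7.8−(-10.1))² + (8.5−(-8.4))² = 320.41 + 285.61 = 606.02
d²(T, Lyra) = (7.8−3.3)² + (8.5−5.9)² = 20.25 + 6.76 = 27.01
Minimum is at Sigma.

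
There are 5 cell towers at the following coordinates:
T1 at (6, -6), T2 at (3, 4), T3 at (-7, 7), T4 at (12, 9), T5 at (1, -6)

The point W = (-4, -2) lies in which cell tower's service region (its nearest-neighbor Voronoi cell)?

Squared Euclidean distances:
|WT1|² = 100 + 16 = 116
|WT2|² = 49 + 36 = 85
|WT3|² = 9 + 81 = 90
|WT4|² = 256 + 121 = 377
|WT5|² = 25 + 16 = 41
The smallest is to T5, so W lies in the Voronoi region of T5.

T5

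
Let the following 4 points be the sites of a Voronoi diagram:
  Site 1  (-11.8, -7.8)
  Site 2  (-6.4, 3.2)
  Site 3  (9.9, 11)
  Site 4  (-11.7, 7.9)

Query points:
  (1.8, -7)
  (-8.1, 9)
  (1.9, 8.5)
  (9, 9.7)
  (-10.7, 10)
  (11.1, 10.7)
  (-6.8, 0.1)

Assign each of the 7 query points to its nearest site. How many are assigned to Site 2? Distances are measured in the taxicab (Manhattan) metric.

1

(1.8, -7) — d to each: Site 1:14.4, Site 2:18.4, Site 3:26.1, Site 4:28.4 → nearest is Site 1
(-8.1, 9) — d to each: Site 1:20.5, Site 2:7.5, Site 3:20, Site 4:4.7 → nearest is Site 4
(1.9, 8.5) — d to each: Site 1:30, Site 2:13.6, Site 3:10.5, Site 4:14.2 → nearest is Site 3
(9, 9.7) — d to each: Site 1:38.3, Site 2:21.9, Site 3:2.2, Site 4:22.5 → nearest is Site 3
(-10.7, 10) — d to each: Site 1:18.9, Site 2:11.1, Site 3:21.6, Site 4:3.1 → nearest is Site 4
(11.1, 10.7) — d to each: Site 1:41.4, Site 2:25, Site 3:1.5, Site 4:25.6 → nearest is Site 3
(-6.8, 0.1) — d to each: Site 1:12.9, Site 2:3.5, Site 3:27.6, Site 4:12.7 → nearest is Site 2
1 of the 7 points has Site 2 as nearest.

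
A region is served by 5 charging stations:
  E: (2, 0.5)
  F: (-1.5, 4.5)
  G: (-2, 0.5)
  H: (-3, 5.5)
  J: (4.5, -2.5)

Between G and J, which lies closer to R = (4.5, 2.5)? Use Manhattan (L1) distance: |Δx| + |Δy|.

d(R,G) = |4.5−(-2)| + |2.5−0.5| = 6.5 + 2 = 8.5
d(R,J) = |4.5−4.5| + |2.5−(-2.5)| = 0 + 5 = 5
8.5 > 5, so J is closer.

J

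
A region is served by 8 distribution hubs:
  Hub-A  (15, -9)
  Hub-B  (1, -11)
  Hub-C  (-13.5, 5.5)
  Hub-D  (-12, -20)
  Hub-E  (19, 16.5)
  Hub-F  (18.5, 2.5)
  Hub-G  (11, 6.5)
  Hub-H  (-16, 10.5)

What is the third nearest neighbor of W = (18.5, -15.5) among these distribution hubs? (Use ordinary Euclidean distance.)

Compare squared distances (the ordering matches that of the actual distances):
d²(W, Hub-A) = (18.5−15)² + (-15.5−(-9))² = 12.25 + 42.25 = 54.5
d²(W, Hub-B) = (18.5−1)² + (-15.5−(-11))² = 306.25 + 20.25 = 326.5
d²(W, Hub-C) = (18.5−(-13.5))² + (-15.5−5.5)² = 1024 + 441 = 1465
d²(W, Hub-D) = (18.5−(-12))² + (-15.5−(-20))² = 930.25 + 20.25 = 950.5
d²(W, Hub-E) = (18.5−19)² + (-15.5−16.5)² = 0.25 + 1024 = 1024.25
d²(W, Hub-F) = (18.5−18.5)² + (-15.5−2.5)² = 0 + 324 = 324
d²(W, Hub-G) = (18.5−11)² + (-15.5−6.5)² = 56.25 + 484 = 540.25
d²(W, Hub-H) = (18.5−(-16))² + (-15.5−10.5)² = 1190.25 + 676 = 1866.25
Sorted ascending: Hub-A, Hub-F, Hub-B, Hub-G, … — the third-nearest is Hub-B.

Hub-B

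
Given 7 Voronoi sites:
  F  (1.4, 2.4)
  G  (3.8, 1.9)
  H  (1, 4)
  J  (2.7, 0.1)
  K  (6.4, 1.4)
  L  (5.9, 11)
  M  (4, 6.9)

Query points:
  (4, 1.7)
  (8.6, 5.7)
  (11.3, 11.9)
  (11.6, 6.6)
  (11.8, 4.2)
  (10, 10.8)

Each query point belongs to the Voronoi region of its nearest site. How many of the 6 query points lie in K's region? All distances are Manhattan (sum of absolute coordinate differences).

1

(4, 1.7) — d to each: F:3.3, G:0.4, H:5.3, J:2.9, K:2.7, L:11.2, M:5.2 → nearest is G
(8.6, 5.7) — d to each: F:10.5, G:8.6, H:9.3, J:11.5, K:6.5, L:8, M:5.8 → nearest is M
(11.3, 11.9) — d to each: F:19.4, G:17.5, H:18.2, J:20.4, K:15.4, L:6.3, M:12.3 → nearest is L
(11.6, 6.6) — d to each: F:14.4, G:12.5, H:13.2, J:15.4, K:10.4, L:10.1, M:7.9 → nearest is M
(11.8, 4.2) — d to each: F:12.2, G:10.3, H:11, J:13.2, K:8.2, L:12.7, M:10.5 → nearest is K
(10, 10.8) — d to each: F:17, G:15.1, H:15.8, J:18, K:13, L:4.3, M:9.9 → nearest is L
1 of the 6 points has K as nearest.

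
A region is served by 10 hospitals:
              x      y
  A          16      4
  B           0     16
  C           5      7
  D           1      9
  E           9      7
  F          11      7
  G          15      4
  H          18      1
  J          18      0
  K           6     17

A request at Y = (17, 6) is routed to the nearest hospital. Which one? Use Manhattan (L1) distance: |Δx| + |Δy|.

A

d(Y,A) = 1 + 2 = 3
d(Y,B) = 17 + 10 = 27
d(Y,C) = 12 + 1 = 13
d(Y,D) = 16 + 3 = 19
d(Y,E) = 8 + 1 = 9
d(Y,F) = 6 + 1 = 7
d(Y,G) = 2 + 2 = 4
d(Y,H) = 1 + 5 = 6
d(Y,J) = 1 + 6 = 7
d(Y,K) = 11 + 11 = 22
Minimum is at A.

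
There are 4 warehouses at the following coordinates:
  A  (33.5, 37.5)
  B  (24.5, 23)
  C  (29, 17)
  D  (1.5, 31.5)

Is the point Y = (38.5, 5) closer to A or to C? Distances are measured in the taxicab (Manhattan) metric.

d(Y,A) = |38.5−33.5| + |5−37.5| = 5 + 32.5 = 37.5
d(Y,C) = |38.5−29| + |5−17| = 9.5 + 12 = 21.5
37.5 > 21.5, so C is closer.

C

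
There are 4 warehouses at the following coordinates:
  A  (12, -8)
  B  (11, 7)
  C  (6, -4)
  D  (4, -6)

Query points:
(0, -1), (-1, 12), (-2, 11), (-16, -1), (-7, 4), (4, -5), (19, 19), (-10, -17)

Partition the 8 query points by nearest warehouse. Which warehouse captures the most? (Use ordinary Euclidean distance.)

D

(0, -1) — d² to each: A:193, B:185, C:45, D:41 → nearest is D
(-1, 12) — d² to each: A:569, B:169, C:305, D:349 → nearest is B
(-2, 11) — d² to each: A:557, B:185, C:289, D:325 → nearest is B
(-16, -1) — d² to each: A:833, B:793, C:493, D:425 → nearest is D
(-7, 4) — d² to each: A:505, B:333, C:233, D:221 → nearest is D
(4, -5) — d² to each: A:73, B:193, C:5, D:1 → nearest is D
(19, 19) — d² to each: A:778, B:208, C:698, D:850 → nearest is B
(-10, -17) — d² to each: A:565, B:1017, C:425, D:317 → nearest is D
Tally — B:3, D:5. D captures the most (5).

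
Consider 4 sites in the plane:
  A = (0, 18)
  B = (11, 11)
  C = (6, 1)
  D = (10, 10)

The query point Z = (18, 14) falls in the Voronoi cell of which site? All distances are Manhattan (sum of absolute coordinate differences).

d(Z,A) = |18−0| + |14−18| = 18 + 4 = 22
d(Z,B) = |18−11| + |14−11| = 7 + 3 = 10
d(Z,C) = |18−6| + |14−1| = 12 + 13 = 25
d(Z,D) = |18−10| + |14−10| = 8 + 4 = 12
Minimum is at B.

B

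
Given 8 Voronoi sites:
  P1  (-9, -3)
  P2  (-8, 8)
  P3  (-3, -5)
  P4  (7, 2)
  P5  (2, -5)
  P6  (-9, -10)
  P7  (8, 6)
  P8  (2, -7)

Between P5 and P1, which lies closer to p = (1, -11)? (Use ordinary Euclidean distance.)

Compare squared distances:
|pP5|² = (1−2)² + (-11−(-5))² = 1 + 36 = 37
|pP1|² = (1−(-9))² + (-11−(-3))² = 100 + 64 = 164
37 < 164, so P5 is closer.

P5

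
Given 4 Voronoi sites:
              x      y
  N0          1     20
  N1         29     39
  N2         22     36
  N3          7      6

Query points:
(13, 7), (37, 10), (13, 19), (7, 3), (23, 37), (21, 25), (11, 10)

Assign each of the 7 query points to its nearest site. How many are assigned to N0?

1

(13, 7) — d² to each: N0:313, N1:1280, N2:922, N3:37 → nearest is N3
(37, 10) — d² to each: N0:1396, N1:905, N2:901, N3:916 → nearest is N2
(13, 19) — d² to each: N0:145, N1:656, N2:370, N3:205 → nearest is N0
(7, 3) — d² to each: N0:325, N1:1780, N2:1314, N3:9 → nearest is N3
(23, 37) — d² to each: N0:773, N1:40, N2:2, N3:1217 → nearest is N2
(21, 25) — d² to each: N0:425, N1:260, N2:122, N3:557 → nearest is N2
(11, 10) — d² to each: N0:200, N1:1165, N2:797, N3:32 → nearest is N3
1 of the 7 points has N0 as nearest.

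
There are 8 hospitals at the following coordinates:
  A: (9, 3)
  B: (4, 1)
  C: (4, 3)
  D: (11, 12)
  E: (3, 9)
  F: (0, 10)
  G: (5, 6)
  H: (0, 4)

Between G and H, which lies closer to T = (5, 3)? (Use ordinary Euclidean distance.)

G

Compare squared distances:
|TG|² = (5−5)² + (3−6)² = 0 + 9 = 9
|TH|² = (5−0)² + (3−4)² = 25 + 1 = 26
9 < 26, so G is closer.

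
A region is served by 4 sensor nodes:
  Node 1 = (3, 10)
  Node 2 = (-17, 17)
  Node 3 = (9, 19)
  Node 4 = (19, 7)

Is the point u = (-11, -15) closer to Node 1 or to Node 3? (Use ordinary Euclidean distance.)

Compare squared distances:
d²(u, Node 1) = (-11−3)² + (-15−10)² = 196 + 625 = 821
d²(u, Node 3) = (-11−9)² + (-15−19)² = 400 + 1156 = 1556
821 < 1556, so Node 1 is closer.

Node 1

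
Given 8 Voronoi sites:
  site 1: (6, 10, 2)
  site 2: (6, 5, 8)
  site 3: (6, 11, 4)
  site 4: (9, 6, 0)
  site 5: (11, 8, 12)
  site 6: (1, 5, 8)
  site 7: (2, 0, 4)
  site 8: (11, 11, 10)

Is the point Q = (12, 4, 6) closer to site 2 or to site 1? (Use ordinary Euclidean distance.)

site 2

Compare squared distances:
d²(Q, site 2) = (12−6)² + (4−5)² + (6−8)² = 36 + 1 + 4 = 41
d²(Q, site 1) = (12−6)² + (4−10)² + (6−2)² = 36 + 36 + 16 = 88
41 < 88, so site 2 is closer.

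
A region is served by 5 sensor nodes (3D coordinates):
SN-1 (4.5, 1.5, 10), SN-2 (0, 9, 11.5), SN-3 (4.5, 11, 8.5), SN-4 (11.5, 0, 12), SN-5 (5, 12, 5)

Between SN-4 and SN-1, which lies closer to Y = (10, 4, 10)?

Compare squared distances:
d²(Y, SN-4) = (10−11.5)² + (4−0)² + (10−12)² = 2.25 + 16 + 4 = 22.25
d²(Y, SN-1) = (10−4.5)² + (4−1.5)² + (10−10)² = 30.25 + 6.25 + 0 = 36.5
22.25 < 36.5, so SN-4 is closer.

SN-4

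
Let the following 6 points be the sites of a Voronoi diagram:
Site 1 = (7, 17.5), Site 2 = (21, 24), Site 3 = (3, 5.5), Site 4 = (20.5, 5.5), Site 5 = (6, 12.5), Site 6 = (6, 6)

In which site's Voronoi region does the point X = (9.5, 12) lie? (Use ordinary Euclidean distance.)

Site 5

Squared Euclidean distances:
d²(X, Site 1) = (9.5−7)² + (12−17.5)² = 6.25 + 30.25 = 36.5
d²(X, Site 2) = (9.5−21)² + (12−24)² = 132.25 + 144 = 276.25
d²(X, Site 3) = (9.5−3)² + (12−5.5)² = 42.25 + 42.25 = 84.5
d²(X, Site 4) = (9.5−20.5)² + (12−5.5)² = 121 + 42.25 = 163.25
d²(X, Site 5) = (9.5−6)² + (12−12.5)² = 12.25 + 0.25 = 12.5
d²(X, Site 6) = (9.5−6)² + (12−6)² = 12.25 + 36 = 48.25
The smallest is to Site 5, so X lies in the Voronoi region of Site 5.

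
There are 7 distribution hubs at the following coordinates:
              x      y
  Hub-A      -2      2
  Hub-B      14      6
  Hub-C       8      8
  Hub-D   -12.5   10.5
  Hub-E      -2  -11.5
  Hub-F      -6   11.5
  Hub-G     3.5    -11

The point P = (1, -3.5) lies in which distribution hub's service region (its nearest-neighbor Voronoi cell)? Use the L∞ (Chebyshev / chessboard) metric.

Hub-A

d(P, Hub-A) = max(3, 5.5) = 5.5
d(P, Hub-B) = max(13, 9.5) = 13
d(P, Hub-C) = max(7, 11.5) = 11.5
d(P, Hub-D) = max(13.5, 14) = 14
d(P, Hub-E) = max(3, 8) = 8
d(P, Hub-F) = max(7, 15) = 15
d(P, Hub-G) = max(2.5, 7.5) = 7.5
The smallest is to Hub-A, so P lies in the Voronoi region of Hub-A.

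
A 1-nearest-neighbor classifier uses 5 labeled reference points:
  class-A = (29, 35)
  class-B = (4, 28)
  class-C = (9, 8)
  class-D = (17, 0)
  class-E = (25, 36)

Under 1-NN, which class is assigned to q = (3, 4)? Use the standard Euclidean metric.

Since √ is increasing, it suffices to compare squared distances:
d²(q, class-A) = 676 + 961 = 1637
d²(q, class-B) = 1 + 576 = 577
d²(q, class-C) = 36 + 16 = 52
d²(q, class-D) = 196 + 16 = 212
d²(q, class-E) = 484 + 1024 = 1508
class-C is nearest.

class-C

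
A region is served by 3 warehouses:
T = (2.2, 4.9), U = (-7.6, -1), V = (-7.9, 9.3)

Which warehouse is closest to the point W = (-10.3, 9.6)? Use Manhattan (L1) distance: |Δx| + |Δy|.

d(W,T) = |-10.3−2.2| + |9.6−4.9| = 12.5 + 4.7 = 17.2
d(W,U) = |-10.3−(-7.6)| + |9.6−(-1)| = 2.7 + 10.6 = 13.3
d(W,V) = |-10.3−(-7.9)| + |9.6−9.3| = 2.4 + 0.3 = 2.7
V is nearest.

V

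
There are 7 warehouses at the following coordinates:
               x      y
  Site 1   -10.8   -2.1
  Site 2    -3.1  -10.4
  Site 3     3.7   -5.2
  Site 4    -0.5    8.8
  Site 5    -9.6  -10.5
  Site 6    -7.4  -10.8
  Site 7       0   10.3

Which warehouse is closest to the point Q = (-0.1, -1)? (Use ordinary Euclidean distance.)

Squared Euclidean distances:
d²(Q, Site 1) = (-0.1−(-10.8))² + (-1−(-2.1))² = 114.49 + 1.21 = 115.7
d²(Q, Site 2) = (-0.1−(-3.1))² + (-1−(-10.4))² = 9 + 88.36 = 97.36
d²(Q, Site 3) = (-0.1−3.7)² + (-1−(-5.2))² = 14.44 + 17.64 = 32.08
d²(Q, Site 4) = (-0.1−(-0.5))² + (-1−8.8)² = 0.16 + 96.04 = 96.2
d²(Q, Site 5) = (-0.1−(-9.6))² + (-1−(-10.5))² = 90.25 + 90.25 = 180.5
d²(Q, Site 6) = (-0.1−(-7.4))² + (-1−(-10.8))² = 53.29 + 96.04 = 149.33
d²(Q, Site 7) = (-0.1−0)² + (-1−10.3)² = 0.01 + 127.69 = 127.7
Minimum is at Site 3.

Site 3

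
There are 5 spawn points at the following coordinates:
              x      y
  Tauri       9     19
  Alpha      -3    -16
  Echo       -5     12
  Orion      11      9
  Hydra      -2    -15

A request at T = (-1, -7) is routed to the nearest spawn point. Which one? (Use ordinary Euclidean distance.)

Hydra

Squared Euclidean distances:
d²(T, Tauri) = (-1−9)² + (-7−19)² = 100 + 676 = 776
d²(T, Alpha) = (-1−(-3))² + (-7−(-16))² = 4 + 81 = 85
d²(T, Echo) = (-1−(-5))² + (-7−12)² = 16 + 361 = 377
d²(T, Orion) = (-1−11)² + (-7−9)² = 144 + 256 = 400
d²(T, Hydra) = (-1−(-2))² + (-7−(-15))² = 1 + 64 = 65
Minimum is at Hydra.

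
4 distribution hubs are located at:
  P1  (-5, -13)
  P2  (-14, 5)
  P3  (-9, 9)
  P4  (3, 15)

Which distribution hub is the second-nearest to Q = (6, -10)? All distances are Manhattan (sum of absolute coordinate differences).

P4

d(Q,P1) = |6−(-5)| + |-10−(-13)| = 11 + 3 = 14
d(Q,P2) = |6−(-14)| + |-10−5| = 20 + 15 = 35
d(Q,P3) = |6−(-9)| + |-10−9| = 15 + 19 = 34
d(Q,P4) = |6−3| + |-10−15| = 3 + 25 = 28
Sorted ascending: P1, P4, P3, … — the second-nearest is P4.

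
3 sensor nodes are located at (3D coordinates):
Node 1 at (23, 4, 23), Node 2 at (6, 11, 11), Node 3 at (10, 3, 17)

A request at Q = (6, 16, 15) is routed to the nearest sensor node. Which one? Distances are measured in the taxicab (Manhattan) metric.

d(Q, Node 1) = |6−23| + |16−4| + |15−23| = 17 + 12 + 8 = 37
d(Q, Node 2) = |6−6| + |16−11| + |15−11| = 0 + 5 + 4 = 9
d(Q, Node 3) = |6−10| + |16−3| + |15−17| = 4 + 13 + 2 = 19
Minimum is at Node 2.

Node 2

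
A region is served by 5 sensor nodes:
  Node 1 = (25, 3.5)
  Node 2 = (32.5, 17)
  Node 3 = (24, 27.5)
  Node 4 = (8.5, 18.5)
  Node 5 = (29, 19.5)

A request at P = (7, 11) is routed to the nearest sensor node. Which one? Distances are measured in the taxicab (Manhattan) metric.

Node 4

d(P, Node 1) = |7−25| + |11−3.5| = 18 + 7.5 = 25.5
d(P, Node 2) = |7−32.5| + |11−17| = 25.5 + 6 = 31.5
d(P, Node 3) = |7−24| + |11−27.5| = 17 + 16.5 = 33.5
d(P, Node 4) = |7−8.5| + |11−18.5| = 1.5 + 7.5 = 9
d(P, Node 5) = |7−29| + |11−19.5| = 22 + 8.5 = 30.5
Node 4 is nearest.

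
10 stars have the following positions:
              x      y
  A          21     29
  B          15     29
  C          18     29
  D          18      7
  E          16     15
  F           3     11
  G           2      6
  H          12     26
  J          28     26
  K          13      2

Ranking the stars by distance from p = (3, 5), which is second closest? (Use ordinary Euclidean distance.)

Compare squared distances (the ordering matches that of the actual distances):
|pA|² = (3−21)² + (5−29)² = 324 + 576 = 900
|pB|² = (3−15)² + (5−29)² = 144 + 576 = 720
|pC|² = (3−18)² + (5−29)² = 225 + 576 = 801
|pD|² = (3−18)² + (5−7)² = 225 + 4 = 229
|pE|² = (3−16)² + (5−15)² = 169 + 100 = 269
|pF|² = (3−3)² + (5−11)² = 0 + 36 = 36
|pG|² = (3−2)² + (5−6)² = 1 + 1 = 2
|pH|² = (3−12)² + (5−26)² = 81 + 441 = 522
|pJ|² = (3−28)² + (5−26)² = 625 + 441 = 1066
|pK|² = (3−13)² + (5−2)² = 100 + 9 = 109
Sorted ascending: G, F, K, … — the second-nearest is F.

F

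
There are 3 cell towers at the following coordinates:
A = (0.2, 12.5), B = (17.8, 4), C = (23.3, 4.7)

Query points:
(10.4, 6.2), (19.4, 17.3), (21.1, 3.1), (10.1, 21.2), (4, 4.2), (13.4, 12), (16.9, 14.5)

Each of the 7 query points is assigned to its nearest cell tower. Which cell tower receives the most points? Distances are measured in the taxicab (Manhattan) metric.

B

(10.4, 6.2) — d to each: A:16.5, B:9.6, C:14.4 → nearest is B
(19.4, 17.3) — d to each: A:24, B:14.9, C:16.5 → nearest is B
(21.1, 3.1) — d to each: A:30.3, B:4.2, C:3.8 → nearest is C
(10.1, 21.2) — d to each: A:18.6, B:24.9, C:29.7 → nearest is A
(4, 4.2) — d to each: A:12.1, B:14, C:19.8 → nearest is A
(13.4, 12) — d to each: A:13.7, B:12.4, C:17.2 → nearest is B
(16.9, 14.5) — d to each: A:18.7, B:11.4, C:16.2 → nearest is B
Tally — A:2, B:4, C:1. B captures the most (4).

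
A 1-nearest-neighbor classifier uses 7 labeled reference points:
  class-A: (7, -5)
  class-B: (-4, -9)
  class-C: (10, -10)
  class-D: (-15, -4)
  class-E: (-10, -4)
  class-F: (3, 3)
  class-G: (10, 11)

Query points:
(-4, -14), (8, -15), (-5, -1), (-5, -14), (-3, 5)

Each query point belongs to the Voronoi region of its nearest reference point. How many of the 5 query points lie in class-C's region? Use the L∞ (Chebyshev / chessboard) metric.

1

(-4, -14) — d to each: class-A:11, class-B:5, class-C:14, class-D:11, class-E:10, class-F:17, class-G:25 → nearest is class-B
(8, -15) — d to each: class-A:10, class-B:12, class-C:5, class-D:23, class-E:18, class-F:18, class-G:26 → nearest is class-C
(-5, -1) — d to each: class-A:12, class-B:8, class-C:15, class-D:10, class-E:5, class-F:8, class-G:15 → nearest is class-E
(-5, -14) — d to each: class-A:12, class-B:5, class-C:15, class-D:10, class-E:10, class-F:17, class-G:25 → nearest is class-B
(-3, 5) — d to each: class-A:10, class-B:14, class-C:15, class-D:12, class-E:9, class-F:6, class-G:13 → nearest is class-F
1 of the 5 points has class-C as nearest.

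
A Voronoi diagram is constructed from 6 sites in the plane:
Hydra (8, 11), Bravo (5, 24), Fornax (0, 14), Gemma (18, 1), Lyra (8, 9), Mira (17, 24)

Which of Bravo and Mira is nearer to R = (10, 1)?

Compare squared distances:
d²(R, Bravo) = (10−5)² + (1−24)² = 25 + 529 = 554
d²(R, Mira) = (10−17)² + (1−24)² = 49 + 529 = 578
554 < 578, so Bravo is closer.

Bravo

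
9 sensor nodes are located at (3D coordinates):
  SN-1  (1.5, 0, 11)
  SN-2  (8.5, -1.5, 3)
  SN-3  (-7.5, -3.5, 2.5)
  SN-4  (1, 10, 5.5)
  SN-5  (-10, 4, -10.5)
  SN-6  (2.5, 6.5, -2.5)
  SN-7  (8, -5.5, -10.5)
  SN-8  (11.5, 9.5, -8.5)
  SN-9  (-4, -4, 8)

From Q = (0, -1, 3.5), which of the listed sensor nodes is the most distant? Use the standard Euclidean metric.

Squared Euclidean distances:
d²(Q, SN-1) = (0−1.5)² + (-1−0)² + (3.5−11)² = 2.25 + 1 + 56.25 = 59.5
d²(Q, SN-2) = (0−8.5)² + (-1−(-1.5))² + (3.5−3)² = 72.25 + 0.25 + 0.25 = 72.75
d²(Q, SN-3) = (0−(-7.5))² + (-1−(-3.5))² + (3.5−2.5)² = 56.25 + 6.25 + 1 = 63.5
d²(Q, SN-4) = (0−1)² + (-1−10)² + (3.5−5.5)² = 1 + 121 + 4 = 126
d²(Q, SN-5) = (0−(-10))² + (-1−4)² + (3.5−(-10.5))² = 100 + 25 + 196 = 321
d²(Q, SN-6) = (0−2.5)² + (-1−6.5)² + (3.5−(-2.5))² = 6.25 + 56.25 + 36 = 98.5
d²(Q, SN-7) = (0−8)² + (-1−(-5.5))² + (3.5−(-10.5))² = 64 + 20.25 + 196 = 280.25
d²(Q, SN-8) = (0−11.5)² + (-1−9.5)² + (3.5−(-8.5))² = 132.25 + 110.25 + 144 = 386.5
d²(Q, SN-9) = (0−(-4))² + (-1−(-4))² + (3.5−8)² = 16 + 9 + 20.25 = 45.25
The largest is to SN-8.

SN-8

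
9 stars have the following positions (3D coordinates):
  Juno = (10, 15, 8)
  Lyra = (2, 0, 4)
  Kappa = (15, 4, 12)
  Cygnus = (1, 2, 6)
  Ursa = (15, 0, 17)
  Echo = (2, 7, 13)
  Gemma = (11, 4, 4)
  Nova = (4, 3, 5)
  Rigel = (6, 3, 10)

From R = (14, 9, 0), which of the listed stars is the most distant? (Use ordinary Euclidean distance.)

Squared Euclidean distances:
d²(R, Juno) = (14−10)² + (9−15)² + (0−8)² = 16 + 36 + 64 = 116
d²(R, Lyra) = (14−2)² + (9−0)² + (0−4)² = 144 + 81 + 16 = 241
d²(R, Kappa) = (14−15)² + (9−4)² + (0−12)² = 1 + 25 + 144 = 170
d²(R, Cygnus) = (14−1)² + (9−2)² + (0−6)² = 169 + 49 + 36 = 254
d²(R, Ursa) = (14−15)² + (9−0)² + (0−17)² = 1 + 81 + 289 = 371
d²(R, Echo) = (14−2)² + (9−7)² + (0−13)² = 144 + 4 + 169 = 317
d²(R, Gemma) = (14−11)² + (9−4)² + (0−4)² = 9 + 25 + 16 = 50
d²(R, Nova) = (14−4)² + (9−3)² + (0−5)² = 100 + 36 + 25 = 161
d²(R, Rigel) = (14−6)² + (9−3)² + (0−10)² = 64 + 36 + 100 = 200
The largest is to Ursa.

Ursa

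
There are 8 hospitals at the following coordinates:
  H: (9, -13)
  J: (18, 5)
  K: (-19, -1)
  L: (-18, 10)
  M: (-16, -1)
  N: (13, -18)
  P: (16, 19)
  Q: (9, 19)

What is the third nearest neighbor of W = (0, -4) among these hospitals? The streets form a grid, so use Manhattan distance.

d(W,H) = |0−9| + |-4−(-13)| = 9 + 9 = 18
d(W,J) = |0−18| + |-4−5| = 18 + 9 = 27
d(W,K) = |0−(-19)| + |-4−(-1)| = 19 + 3 = 22
d(W,L) = |0−(-18)| + |-4−10| = 18 + 14 = 32
d(W,M) = |0−(-16)| + |-4−(-1)| = 16 + 3 = 19
d(W,N) = |0−13| + |-4−(-18)| = 13 + 14 = 27
d(W,P) = |0−16| + |-4−19| = 16 + 23 = 39
d(W,Q) = |0−9| + |-4−19| = 9 + 23 = 32
Sorted ascending: H, M, K, J, … — the third-nearest is K.

K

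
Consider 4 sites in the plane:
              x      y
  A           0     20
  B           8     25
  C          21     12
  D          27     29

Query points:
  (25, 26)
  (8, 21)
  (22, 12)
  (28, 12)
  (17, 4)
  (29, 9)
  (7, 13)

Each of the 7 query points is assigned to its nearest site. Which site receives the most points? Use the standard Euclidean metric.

C

(25, 26) — d² to each: A:661, B:290, C:212, D:13 → nearest is D
(8, 21) — d² to each: A:65, B:16, C:250, D:425 → nearest is B
(22, 12) — d² to each: A:548, B:365, C:1, D:314 → nearest is C
(28, 12) — d² to each: A:848, B:569, C:49, D:290 → nearest is C
(17, 4) — d² to each: A:545, B:522, C:80, D:725 → nearest is C
(29, 9) — d² to each: A:962, B:697, C:73, D:404 → nearest is C
(7, 13) — d² to each: A:98, B:145, C:197, D:656 → nearest is A
Tally — A:1, B:1, C:4, D:1. C captures the most (4).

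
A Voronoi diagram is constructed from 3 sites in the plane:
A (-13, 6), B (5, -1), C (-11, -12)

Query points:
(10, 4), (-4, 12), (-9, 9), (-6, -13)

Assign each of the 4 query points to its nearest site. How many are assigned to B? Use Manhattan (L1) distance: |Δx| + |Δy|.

(10, 4) — d to each: A:25, B:10, C:37 → nearest is B
(-4, 12) — d to each: A:15, B:22, C:31 → nearest is A
(-9, 9) — d to each: A:7, B:24, C:23 → nearest is A
(-6, -13) — d to each: A:26, B:23, C:6 → nearest is C
1 of the 4 points has B as nearest.

1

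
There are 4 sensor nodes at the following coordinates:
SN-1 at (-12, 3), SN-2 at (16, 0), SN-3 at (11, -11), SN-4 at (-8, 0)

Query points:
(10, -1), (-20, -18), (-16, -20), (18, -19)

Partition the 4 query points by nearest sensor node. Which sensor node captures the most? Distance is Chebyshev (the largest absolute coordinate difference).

(10, -1) — d to each: SN-1:22, SN-2:6, SN-3:10, SN-4:18 → nearest is SN-2
(-20, -18) — d to each: SN-1:21, SN-2:36, SN-3:31, SN-4:18 → nearest is SN-4
(-16, -20) — d to each: SN-1:23, SN-2:32, SN-3:27, SN-4:20 → nearest is SN-4
(18, -19) — d to each: SN-1:30, SN-2:19, SN-3:8, SN-4:26 → nearest is SN-3
Tally — SN-2:1, SN-3:1, SN-4:2. SN-4 captures the most (2).

SN-4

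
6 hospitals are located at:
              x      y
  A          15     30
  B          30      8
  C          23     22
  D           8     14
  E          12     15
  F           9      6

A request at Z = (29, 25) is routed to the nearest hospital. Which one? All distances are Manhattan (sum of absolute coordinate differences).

C

d(Z,A) = |29−15| + |25−30| = 14 + 5 = 19
d(Z,B) = |29−30| + |25−8| = 1 + 17 = 18
d(Z,C) = |29−23| + |25−22| = 6 + 3 = 9
d(Z,D) = |29−8| + |25−14| = 21 + 11 = 32
d(Z,E) = |29−12| + |25−15| = 17 + 10 = 27
d(Z,F) = |29−9| + |25−6| = 20 + 19 = 39
The smallest is to C, so Z lies in the Voronoi region of C.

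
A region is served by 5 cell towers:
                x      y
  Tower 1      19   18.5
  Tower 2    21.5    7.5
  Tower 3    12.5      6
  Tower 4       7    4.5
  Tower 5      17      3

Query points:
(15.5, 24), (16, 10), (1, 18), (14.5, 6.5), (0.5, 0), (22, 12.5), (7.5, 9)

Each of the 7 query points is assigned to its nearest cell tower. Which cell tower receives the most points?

(15.5, 24) — d² to each: Tower 1:42.5, Tower 2:308.25, Tower 3:333, Tower 4:452.5, Tower 5:443.25 → nearest is Tower 1
(16, 10) — d² to each: Tower 1:81.25, Tower 2:36.5, Tower 3:28.25, Tower 4:111.25, Tower 5:50 → nearest is Tower 3
(1, 18) — d² to each: Tower 1:324.25, Tower 2:530.5, Tower 3:276.25, Tower 4:218.25, Tower 5:481 → nearest is Tower 4
(14.5, 6.5) — d² to each: Tower 1:164.25, Tower 2:50, Tower 3:4.25, Tower 4:60.25, Tower 5:18.5 → nearest is Tower 3
(0.5, 0) — d² to each: Tower 1:684.5, Tower 2:497.25, Tower 3:180, Tower 4:62.5, Tower 5:281.25 → nearest is Tower 4
(22, 12.5) — d² to each: Tower 1:45, Tower 2:25.25, Tower 3:132.5, Tower 4:289, Tower 5:115.25 → nearest is Tower 2
(7.5, 9) — d² to each: Tower 1:222.5, Tower 2:198.25, Tower 3:34, Tower 4:20.5, Tower 5:126.25 → nearest is Tower 4
Tally — Tower 1:1, Tower 2:1, Tower 3:2, Tower 4:3. Tower 4 captures the most (3).

Tower 4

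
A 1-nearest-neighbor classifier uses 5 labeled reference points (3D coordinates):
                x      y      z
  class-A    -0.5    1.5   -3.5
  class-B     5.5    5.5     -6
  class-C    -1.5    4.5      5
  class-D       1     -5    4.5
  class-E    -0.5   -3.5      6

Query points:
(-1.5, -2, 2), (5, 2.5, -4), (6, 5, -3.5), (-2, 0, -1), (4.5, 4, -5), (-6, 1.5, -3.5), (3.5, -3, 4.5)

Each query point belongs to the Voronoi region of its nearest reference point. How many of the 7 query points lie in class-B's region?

(-1.5, -2, 2) — d² to each: class-A:43.5, class-B:169.25, class-C:51.25, class-D:21.5, class-E:19.25 → nearest is class-E
(5, 2.5, -4) — d² to each: class-A:31.5, class-B:13.25, class-C:127.25, class-D:144.5, class-E:166.25 → nearest is class-B
(6, 5, -3.5) — d² to each: class-A:54.5, class-B:6.75, class-C:128.75, class-D:189, class-E:204.75 → nearest is class-B
(-2, 0, -1) — d² to each: class-A:10.75, class-B:111.5, class-C:56.5, class-D:64.25, class-E:63.5 → nearest is class-A
(4.5, 4, -5) — d² to each: class-A:33.5, class-B:4.25, class-C:136.25, class-D:183.5, class-E:202.25 → nearest is class-B
(-6, 1.5, -3.5) — d² to each: class-A:30.25, class-B:154.5, class-C:101.5, class-D:155.25, class-E:145.5 → nearest is class-A
(3.5, -3, 4.5) — d² to each: class-A:100.25, class-B:186.5, class-C:81.5, class-D:10.25, class-E:18.5 → nearest is class-D
3 of the 7 points have class-B as nearest.

3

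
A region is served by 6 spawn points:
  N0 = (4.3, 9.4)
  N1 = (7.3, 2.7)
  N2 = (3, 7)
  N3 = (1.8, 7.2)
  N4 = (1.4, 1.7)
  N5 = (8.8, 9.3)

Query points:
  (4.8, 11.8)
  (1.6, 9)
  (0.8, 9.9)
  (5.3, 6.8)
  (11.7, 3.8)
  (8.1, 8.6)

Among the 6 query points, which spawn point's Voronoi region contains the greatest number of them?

(4.8, 11.8) — d² to each: N0:6.01, N1:89.06, N2:26.28, N3:30.16, N4:113.57, N5:22.25 → nearest is N0
(1.6, 9) — d² to each: N0:7.45, N1:72.18, N2:5.96, N3:3.28, N4:53.33, N5:51.93 → nearest is N3
(0.8, 9.9) — d² to each: N0:12.5, N1:94.09, N2:13.25, N3:8.29, N4:67.6, N5:64.36 → nearest is N3
(5.3, 6.8) — d² to each: N0:7.76, N1:20.81, N2:5.33, N3:12.41, N4:41.22, N5:18.5 → nearest is N2
(11.7, 3.8) — d² to each: N0:86.12, N1:20.57, N2:85.93, N3:109.57, N4:110.5, N5:38.66 → nearest is N1
(8.1, 8.6) — d² to each: N0:15.08, N1:35.45, N2:28.57, N3:41.65, N4:92.5, N5:0.98 → nearest is N5
Tally — N0:1, N1:1, N2:1, N3:2, N5:1. N3 captures the most (2).

N3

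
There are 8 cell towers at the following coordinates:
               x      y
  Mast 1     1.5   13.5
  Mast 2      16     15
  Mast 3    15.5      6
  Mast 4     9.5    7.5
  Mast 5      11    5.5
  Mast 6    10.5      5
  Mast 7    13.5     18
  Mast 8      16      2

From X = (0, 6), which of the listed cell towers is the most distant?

Mast 2

Since √ is increasing, it suffices to compare squared distances:
d²(X, Mast 1) = 2.25 + 56.25 = 58.5
d²(X, Mast 2) = 256 + 81 = 337
d²(X, Mast 3) = 240.25 + 0 = 240.25
d²(X, Mast 4) = 90.25 + 2.25 = 92.5
d²(X, Mast 5) = 121 + 0.25 = 121.25
d²(X, Mast 6) = 110.25 + 1 = 111.25
d²(X, Mast 7) = 182.25 + 144 = 326.25
d²(X, Mast 8) = 256 + 16 = 272
The largest is to Mast 2.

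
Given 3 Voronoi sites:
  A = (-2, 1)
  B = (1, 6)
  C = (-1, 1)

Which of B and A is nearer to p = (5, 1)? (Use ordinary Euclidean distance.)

B

Compare squared distances:
|pB|² = (5−1)² + (1−6)² = 16 + 25 = 41
|pA|² = (5−(-2))² + (1−1)² = 49 + 0 = 49
41 < 49, so B is closer.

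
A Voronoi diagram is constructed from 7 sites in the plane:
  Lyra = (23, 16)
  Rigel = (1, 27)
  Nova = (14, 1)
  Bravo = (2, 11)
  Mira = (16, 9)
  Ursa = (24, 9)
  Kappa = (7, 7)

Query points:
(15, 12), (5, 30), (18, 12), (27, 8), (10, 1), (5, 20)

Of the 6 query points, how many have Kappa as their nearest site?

0

(15, 12) — d² to each: Lyra:80, Rigel:421, Nova:122, Bravo:170, Mira:10, Ursa:90, Kappa:89 → nearest is Mira
(5, 30) — d² to each: Lyra:520, Rigel:25, Nova:922, Bravo:370, Mira:562, Ursa:802, Kappa:533 → nearest is Rigel
(18, 12) — d² to each: Lyra:41, Rigel:514, Nova:137, Bravo:257, Mira:13, Ursa:45, Kappa:146 → nearest is Mira
(27, 8) — d² to each: Lyra:80, Rigel:1037, Nova:218, Bravo:634, Mira:122, Ursa:10, Kappa:401 → nearest is Ursa
(10, 1) — d² to each: Lyra:394, Rigel:757, Nova:16, Bravo:164, Mira:100, Ursa:260, Kappa:45 → nearest is Nova
(5, 20) — d² to each: Lyra:340, Rigel:65, Nova:442, Bravo:90, Mira:242, Ursa:482, Kappa:173 → nearest is Rigel
0 of the 6 points have Kappa as nearest.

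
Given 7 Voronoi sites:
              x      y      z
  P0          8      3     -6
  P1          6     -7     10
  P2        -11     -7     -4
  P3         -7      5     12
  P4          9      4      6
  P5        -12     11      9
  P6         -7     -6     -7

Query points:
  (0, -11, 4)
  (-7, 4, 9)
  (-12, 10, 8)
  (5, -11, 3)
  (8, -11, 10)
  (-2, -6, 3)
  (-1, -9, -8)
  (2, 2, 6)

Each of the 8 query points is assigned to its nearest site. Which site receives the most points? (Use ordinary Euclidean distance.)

(0, -11, 4) — d² to each: P0:360, P1:88, P2:201, P3:369, P4:310, P5:653, P6:195 → nearest is P1
(-7, 4, 9) — d² to each: P0:451, P1:291, P2:306, P3:10, P4:265, P5:74, P6:356 → nearest is P3
(-12, 10, 8) — d² to each: P0:645, P1:617, P2:434, P3:66, P4:481, P5:2, P6:506 → nearest is P5
(5, -11, 3) — d² to each: P0:286, P1:66, P2:321, P3:481, P4:250, P5:809, P6:269 → nearest is P1
(8, -11, 10) — d² to each: P0:452, P1:20, P2:573, P3:485, P4:242, P5:885, P6:539 → nearest is P1
(-2, -6, 3) — d² to each: P0:262, P1:114, P2:131, P3:227, P4:230, P5:425, P6:125 → nearest is P1
(-1, -9, -8) — d² to each: P0:229, P1:377, P2:120, P3:632, P4:465, P5:810, P6:46 → nearest is P6
(2, 2, 6) — d² to each: P0:181, P1:113, P2:350, P3:126, P4:53, P5:286, P6:314 → nearest is P4
Tally — P1:4, P3:1, P4:1, P5:1, P6:1. P1 captures the most (4).

P1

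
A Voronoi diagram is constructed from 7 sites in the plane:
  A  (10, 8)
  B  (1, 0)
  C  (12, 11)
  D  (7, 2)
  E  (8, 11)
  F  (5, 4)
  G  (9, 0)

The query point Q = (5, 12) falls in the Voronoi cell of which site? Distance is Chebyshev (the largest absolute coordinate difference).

E

d(Q,A) = max(5, 4) = 5
d(Q,B) = max(4, 12) = 12
d(Q,C) = max(7, 1) = 7
d(Q,D) = max(2, 10) = 10
d(Q,E) = max(3, 1) = 3
d(Q,F) = max(0, 8) = 8
d(Q,G) = max(4, 12) = 12
Minimum is at E.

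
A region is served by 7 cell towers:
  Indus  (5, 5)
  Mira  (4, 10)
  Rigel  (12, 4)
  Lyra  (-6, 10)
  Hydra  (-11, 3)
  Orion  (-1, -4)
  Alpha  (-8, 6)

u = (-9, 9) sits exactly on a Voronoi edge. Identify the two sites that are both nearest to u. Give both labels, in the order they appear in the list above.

Squared distances from u to each site:
d²(u, Indus) = (-9−5)² + (9−5)² = 196 + 16 = 212
d²(u, Mira) = (-9−4)² + (9−10)² = 169 + 1 = 170
d²(u, Rigel) = (-9−12)² + (9−4)² = 441 + 25 = 466
d²(u, Lyra) = (-9−(-6))² + (9−10)² = 9 + 1 = 10
d²(u, Hydra) = (-9−(-11))² + (9−3)² = 4 + 36 = 40
d²(u, Orion) = (-9−(-1))² + (9−(-4))² = 64 + 169 = 233
d²(u, Alpha) = (-9−(-8))² + (9−6)² = 1 + 9 = 10
u is equidistant from Lyra and Alpha (both at squared distance 10), and every other site is strictly farther — so u lies on the Lyra–Alpha Voronoi edge.

Lyra and Alpha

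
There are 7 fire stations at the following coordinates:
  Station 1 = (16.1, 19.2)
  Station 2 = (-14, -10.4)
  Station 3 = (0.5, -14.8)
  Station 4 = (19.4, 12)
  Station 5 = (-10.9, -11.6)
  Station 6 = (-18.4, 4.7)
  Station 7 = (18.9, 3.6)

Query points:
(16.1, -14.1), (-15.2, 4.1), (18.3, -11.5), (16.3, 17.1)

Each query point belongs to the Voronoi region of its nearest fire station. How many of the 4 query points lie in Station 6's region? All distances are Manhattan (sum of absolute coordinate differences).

(16.1, -14.1) — d to each: Station 1:33.3, Station 2:33.8, Station 3:16.3, Station 4:29.4, Station 5:29.5, Station 6:53.3, Station 7:20.5 → nearest is Station 3
(-15.2, 4.1) — d to each: Station 1:46.4, Station 2:15.7, Station 3:34.6, Station 4:42.5, Station 5:20, Station 6:3.8, Station 7:34.6 → nearest is Station 6
(18.3, -11.5) — d to each: Station 1:32.9, Station 2:33.4, Station 3:21.1, Station 4:24.6, Station 5:29.3, Station 6:52.9, Station 7:15.7 → nearest is Station 7
(16.3, 17.1) — d to each: Station 1:2.3, Station 2:57.8, Station 3:47.7, Station 4:8.2, Station 5:55.9, Station 6:47.1, Station 7:16.1 → nearest is Station 1
1 of the 4 points has Station 6 as nearest.

1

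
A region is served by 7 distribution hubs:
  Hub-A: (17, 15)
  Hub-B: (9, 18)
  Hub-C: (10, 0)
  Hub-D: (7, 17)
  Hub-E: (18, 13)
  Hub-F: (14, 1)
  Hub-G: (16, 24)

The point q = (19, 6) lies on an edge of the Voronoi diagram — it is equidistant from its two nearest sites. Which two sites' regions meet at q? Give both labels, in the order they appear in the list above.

Hub-E and Hub-F

Squared distances from q to each site:
d²(q, Hub-A) = 4 + 81 = 85
d²(q, Hub-B) = 100 + 144 = 244
d²(q, Hub-C) = 81 + 36 = 117
d²(q, Hub-D) = 144 + 121 = 265
d²(q, Hub-E) = 1 + 49 = 50
d²(q, Hub-F) = 25 + 25 = 50
d²(q, Hub-G) = 9 + 324 = 333
q is equidistant from Hub-E and Hub-F (both at squared distance 50), and every other site is strictly farther — so q lies on the Hub-E–Hub-F Voronoi edge.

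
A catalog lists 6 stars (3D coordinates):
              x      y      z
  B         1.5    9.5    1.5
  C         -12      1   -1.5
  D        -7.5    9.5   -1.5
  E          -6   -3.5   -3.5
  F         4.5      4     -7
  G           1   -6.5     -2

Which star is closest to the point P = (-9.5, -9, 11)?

E

Compare squared distances (the ordering matches that of the actual distances):
|PB|² = 121 + 342.25 + 90.25 = 553.5
|PC|² = 6.25 + 100 + 156.25 = 262.5
|PD|² = 4 + 342.25 + 156.25 = 502.5
|PE|² = 12.25 + 30.25 + 210.25 = 252.75
|PF|² = 196 + 169 + 324 = 689
|PG|² = 110.25 + 6.25 + 169 = 285.5
E is nearest.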